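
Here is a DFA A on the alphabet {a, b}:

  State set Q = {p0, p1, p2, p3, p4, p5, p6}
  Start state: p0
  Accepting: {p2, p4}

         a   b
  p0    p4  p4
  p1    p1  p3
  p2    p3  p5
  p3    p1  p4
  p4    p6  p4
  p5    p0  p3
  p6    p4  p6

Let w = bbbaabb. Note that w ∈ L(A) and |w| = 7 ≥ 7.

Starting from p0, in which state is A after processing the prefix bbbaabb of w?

p4

Run of A on the first 7 characters of w = b b b a a b b:
  step 0: p0  (start)
  step 1: p4  (read b: p0→p4)
  step 2: p4  (read b: p4→p4)
  step 3: p4  (read b: p4→p4)
  step 4: p6  (read a: p4→p6)
  step 5: p4  (read a: p6→p4)
  step 6: p4  (read b: p4→p4)
  step 7: p4  (read b: p4→p4)

After reading 7 characters, A is in state p4.
(This kind of state-tracing is the core of the pumping-lemma construction: with 7 states, pigeonhole forces a repeat within the first 7 steps.)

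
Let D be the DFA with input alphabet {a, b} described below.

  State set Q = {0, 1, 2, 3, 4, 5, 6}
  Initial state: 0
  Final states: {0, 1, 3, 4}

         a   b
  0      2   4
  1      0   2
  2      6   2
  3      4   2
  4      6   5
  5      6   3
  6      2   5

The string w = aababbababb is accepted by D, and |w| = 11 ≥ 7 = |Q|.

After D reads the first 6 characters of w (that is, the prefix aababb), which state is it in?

3

State sequence: 0 -a-> 2 -a-> 6 -b-> 5 -a-> 6 -b-> 5 -b-> 3

After reading 6 characters, D is in state 3.
(This kind of state-tracing is the core of the pumping-lemma construction: with 7 states, pigeonhole forces a repeat within the first 7 steps.)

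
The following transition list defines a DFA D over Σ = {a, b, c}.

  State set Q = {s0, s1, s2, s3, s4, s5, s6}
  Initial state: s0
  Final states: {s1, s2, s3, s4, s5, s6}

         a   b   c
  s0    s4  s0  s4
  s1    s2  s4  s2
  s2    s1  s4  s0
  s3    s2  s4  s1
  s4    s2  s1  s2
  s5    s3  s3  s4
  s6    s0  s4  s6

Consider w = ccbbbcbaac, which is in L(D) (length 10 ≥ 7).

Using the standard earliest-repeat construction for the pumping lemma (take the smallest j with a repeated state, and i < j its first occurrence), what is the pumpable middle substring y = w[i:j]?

State sequence: s0 -c-> s4 -c-> s2 -b-> s4 -b-> s1 -b-> s4 -c-> s2 -b-> s4 -a-> s2 -a-> s1 -c-> s2
First repeat at step 3: s4 was already visited.

So i = 1, j = 3, giving x = w[0:1] = c, y = w[1:3] = cb, z = w[3:10] = bbcbaac.
Check: |xy| = 3 ≤ 7 and |y| = 2 ≥ 1. Reading y takes D from s4 back to s4, so every xyⁱz is accepted.
The DFA has 7 states, so the proof of the pumping lemma guarantees a repeated state among the first 7+1 visited; the segment between the two visits is the pumpable y.

cb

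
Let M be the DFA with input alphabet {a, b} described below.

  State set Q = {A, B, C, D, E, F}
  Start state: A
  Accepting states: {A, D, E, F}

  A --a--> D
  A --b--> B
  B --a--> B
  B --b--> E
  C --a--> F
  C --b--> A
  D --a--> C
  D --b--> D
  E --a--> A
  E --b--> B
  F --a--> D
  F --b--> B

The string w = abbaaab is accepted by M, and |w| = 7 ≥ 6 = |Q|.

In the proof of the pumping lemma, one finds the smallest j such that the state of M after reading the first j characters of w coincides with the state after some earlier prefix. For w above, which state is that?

Run of M on w = a b b a a a b:
  step 0: A  (start)
  step 1: D  (read a: A→D)
  step 2: D  (read b: D→D)   ← first repeat (D seen earlier)
  step 3: D  (read b: D→D)
  step 4: C  (read a: D→C)
  step 5: F  (read a: C→F)
  step 6: D  (read a: F→D)
  step 7: D  (read b: D→D)

The earliest repeat is at step j = 2: M is in D, which it already visited at step i = 1.

D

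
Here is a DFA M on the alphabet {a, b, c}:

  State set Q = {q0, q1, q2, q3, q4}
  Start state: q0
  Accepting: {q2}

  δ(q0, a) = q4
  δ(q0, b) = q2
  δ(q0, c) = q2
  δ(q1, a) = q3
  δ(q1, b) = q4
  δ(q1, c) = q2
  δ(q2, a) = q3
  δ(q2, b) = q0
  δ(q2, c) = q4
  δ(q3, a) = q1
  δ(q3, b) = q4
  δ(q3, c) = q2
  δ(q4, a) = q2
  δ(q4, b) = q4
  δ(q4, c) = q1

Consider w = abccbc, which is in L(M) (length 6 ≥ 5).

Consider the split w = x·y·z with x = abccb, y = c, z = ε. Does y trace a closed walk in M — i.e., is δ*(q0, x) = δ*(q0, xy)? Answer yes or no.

no

Run of M on the first 6 characters of w = a b c c b c:
  step 0: q0  (start)
  step 1: q4  (read a: q0→q4)
  step 2: q4  (read b: q4→q4)
  step 3: q1  (read c: q4→q1)
  step 4: q2  (read c: q1→q2)
  step 5: q0  (read b: q2→q0)
  step 6: q2  (read c: q0→q2)

After x (step 5): q0. After xy (step 6): q2.
They differ (q0 ≠ q2), so y is not a cycle from the state after x; this split is not the one the pumping-lemma construction produces, and pumping y need not keep the string in L(M).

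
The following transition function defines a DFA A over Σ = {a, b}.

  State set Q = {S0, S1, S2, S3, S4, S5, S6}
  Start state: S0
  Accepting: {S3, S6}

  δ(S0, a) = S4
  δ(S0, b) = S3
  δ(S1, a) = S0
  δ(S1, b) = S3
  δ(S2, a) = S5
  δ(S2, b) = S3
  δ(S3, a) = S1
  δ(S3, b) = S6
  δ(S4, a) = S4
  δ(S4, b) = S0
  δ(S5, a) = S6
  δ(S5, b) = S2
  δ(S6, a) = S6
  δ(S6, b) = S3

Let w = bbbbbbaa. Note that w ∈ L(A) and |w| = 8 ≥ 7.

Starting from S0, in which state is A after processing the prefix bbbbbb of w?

State sequence: S0 -b-> S3 -b-> S6 -b-> S3 -b-> S6 -b-> S3 -b-> S6

After reading 6 characters, A is in state S6.
(This kind of state-tracing is the core of the pumping-lemma construction: with 7 states, pigeonhole forces a repeat within the first 7 steps.)

S6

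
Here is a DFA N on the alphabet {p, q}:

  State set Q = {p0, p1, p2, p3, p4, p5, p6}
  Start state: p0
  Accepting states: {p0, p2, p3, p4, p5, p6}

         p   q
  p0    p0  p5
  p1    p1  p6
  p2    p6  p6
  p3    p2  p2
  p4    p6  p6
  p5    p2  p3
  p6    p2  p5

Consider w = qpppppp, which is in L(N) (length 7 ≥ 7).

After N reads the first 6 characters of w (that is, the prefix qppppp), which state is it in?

Run of N on the first 6 characters of w = q p p p p p:
  step 0: p0  (start)
  step 1: p5  (read q: p0→p5)
  step 2: p2  (read p: p5→p2)
  step 3: p6  (read p: p2→p6)
  step 4: p2  (read p: p6→p2)
  step 5: p6  (read p: p2→p6)
  step 6: p2  (read p: p6→p2)

After reading 6 characters, N is in state p2.
(This kind of state-tracing is the core of the pumping-lemma construction: with 7 states, pigeonhole forces a repeat within the first 7 steps.)

p2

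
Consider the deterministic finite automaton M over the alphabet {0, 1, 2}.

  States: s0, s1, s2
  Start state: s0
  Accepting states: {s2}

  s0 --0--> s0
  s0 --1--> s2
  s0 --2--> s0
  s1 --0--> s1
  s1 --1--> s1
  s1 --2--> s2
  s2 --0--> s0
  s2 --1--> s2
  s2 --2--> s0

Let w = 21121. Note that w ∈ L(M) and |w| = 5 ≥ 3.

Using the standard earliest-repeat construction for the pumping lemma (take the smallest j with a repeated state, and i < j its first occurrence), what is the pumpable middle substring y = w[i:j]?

Run of M on w = 2 1 1 2 1:
  step 0: s0  (start)
  step 1: s0  (read 2: s0→s0)   ← first repeat (s0 seen earlier)
  step 2: s2  (read 1: s0→s2)
  step 3: s2  (read 1: s2→s2)
  step 4: s0  (read 2: s2→s0)
  step 5: s2  (read 1: s0→s2)

So i = 0, j = 1, giving x = w[0:0] = ε, y = w[0:1] = 2, z = w[1:5] = 1121.
Check: |xy| = 1 ≤ 3 and |y| = 1 ≥ 1. Reading y takes M from s0 back to s0, so every xyⁱz is accepted.

2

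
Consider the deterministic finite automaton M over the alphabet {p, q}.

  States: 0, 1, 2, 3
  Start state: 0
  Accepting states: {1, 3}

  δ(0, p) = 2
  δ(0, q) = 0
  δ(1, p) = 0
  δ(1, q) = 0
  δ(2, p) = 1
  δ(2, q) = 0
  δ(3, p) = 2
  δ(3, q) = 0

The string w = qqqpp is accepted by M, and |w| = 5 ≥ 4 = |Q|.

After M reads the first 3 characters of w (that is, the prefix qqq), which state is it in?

Run of M on the first 3 characters of w = q q q:
  step 0: 0  (start)
  step 1: 0  (read q: 0→0)
  step 2: 0  (read q: 0→0)
  step 3: 0  (read q: 0→0)

After reading 3 characters, M is in state 0.

0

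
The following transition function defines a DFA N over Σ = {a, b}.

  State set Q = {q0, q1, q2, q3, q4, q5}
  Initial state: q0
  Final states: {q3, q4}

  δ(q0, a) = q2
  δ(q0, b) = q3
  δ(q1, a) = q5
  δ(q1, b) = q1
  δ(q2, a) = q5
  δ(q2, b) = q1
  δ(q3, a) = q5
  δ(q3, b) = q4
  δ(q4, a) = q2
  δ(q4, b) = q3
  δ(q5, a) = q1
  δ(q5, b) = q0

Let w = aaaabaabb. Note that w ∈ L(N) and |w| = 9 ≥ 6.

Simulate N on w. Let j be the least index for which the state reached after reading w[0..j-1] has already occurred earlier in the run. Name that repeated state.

q5

State sequence: q0 -a-> q2 -a-> q5 -a-> q1 -a-> q5 -b-> q0 -a-> q2 -a-> q5 -b-> q0 -b-> q3
First repeat at step 4: q5 was already visited.

The earliest repeat is at step j = 4: N is in q5, which it already visited at step i = 2.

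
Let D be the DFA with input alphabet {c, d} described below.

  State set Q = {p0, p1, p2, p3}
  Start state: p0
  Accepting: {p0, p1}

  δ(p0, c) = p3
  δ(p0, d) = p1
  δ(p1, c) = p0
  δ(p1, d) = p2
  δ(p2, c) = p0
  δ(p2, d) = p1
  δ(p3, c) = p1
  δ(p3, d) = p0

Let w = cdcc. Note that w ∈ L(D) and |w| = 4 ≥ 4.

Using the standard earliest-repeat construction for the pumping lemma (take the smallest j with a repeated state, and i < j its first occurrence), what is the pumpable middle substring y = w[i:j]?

State sequence: p0 -c-> p3 -d-> p0 -c-> p3 -c-> p1
First repeat at step 2: p0 was already visited.

So i = 0, j = 2, giving x = w[0:0] = ε, y = w[0:2] = cd, z = w[2:4] = cc.
Check: |xy| = 2 ≤ 4 and |y| = 2 ≥ 1. Reading y takes D from p0 back to p0, so every xyⁱz is accepted.

cd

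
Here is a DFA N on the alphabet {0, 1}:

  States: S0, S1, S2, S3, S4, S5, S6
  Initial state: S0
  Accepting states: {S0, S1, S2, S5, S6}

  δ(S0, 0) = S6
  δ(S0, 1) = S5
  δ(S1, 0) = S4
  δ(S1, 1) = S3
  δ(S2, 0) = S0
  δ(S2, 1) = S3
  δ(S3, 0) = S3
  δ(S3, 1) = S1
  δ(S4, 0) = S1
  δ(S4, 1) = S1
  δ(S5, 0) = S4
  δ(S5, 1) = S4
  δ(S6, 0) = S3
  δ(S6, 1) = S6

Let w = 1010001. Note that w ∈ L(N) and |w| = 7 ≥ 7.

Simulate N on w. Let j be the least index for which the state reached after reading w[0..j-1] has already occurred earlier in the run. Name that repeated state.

Run of N on w = 1 0 1 0 0 0 1:
  step 0: S0  (start)
  step 1: S5  (read 1: S0→S5)
  step 2: S4  (read 0: S5→S4)
  step 3: S1  (read 1: S4→S1)
  step 4: S4  (read 0: S1→S4)   ← first repeat (S4 seen earlier)
  step 5: S1  (read 0: S4→S1)
  step 6: S4  (read 0: S1→S4)
  step 7: S1  (read 1: S4→S1)

The earliest repeat is at step j = 4: N is in S4, which it already visited at step i = 2.
Pumping length from the standard proof: p = 7 (the number of states). The repeated state found above gives |xy| = j ≤ 7 and |y| = j − i ≥ 1.

S4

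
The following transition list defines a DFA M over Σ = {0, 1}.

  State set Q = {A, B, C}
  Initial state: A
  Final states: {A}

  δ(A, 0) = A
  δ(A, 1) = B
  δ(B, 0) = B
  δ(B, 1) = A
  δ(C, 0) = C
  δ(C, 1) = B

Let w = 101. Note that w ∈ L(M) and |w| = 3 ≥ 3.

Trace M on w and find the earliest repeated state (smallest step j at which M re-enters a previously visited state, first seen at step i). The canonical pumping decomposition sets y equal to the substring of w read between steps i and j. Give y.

Run of M on w = 1 0 1:
  step 0: A  (start)
  step 1: B  (read 1: A→B)
  step 2: B  (read 0: B→B)   ← first repeat (B seen earlier)
  step 3: A  (read 1: B→A)

So i = 1, j = 2, giving x = w[0:1] = 1, y = w[1:2] = 0, z = w[2:3] = 1.
Check: |xy| = 2 ≤ 3 and |y| = 1 ≥ 1. Reading y takes M from B back to B, so every xyⁱz is accepted.
The DFA has 3 states, so the proof of the pumping lemma guarantees a repeated state among the first 3+1 visited; the segment between the two visits is the pumpable y.

0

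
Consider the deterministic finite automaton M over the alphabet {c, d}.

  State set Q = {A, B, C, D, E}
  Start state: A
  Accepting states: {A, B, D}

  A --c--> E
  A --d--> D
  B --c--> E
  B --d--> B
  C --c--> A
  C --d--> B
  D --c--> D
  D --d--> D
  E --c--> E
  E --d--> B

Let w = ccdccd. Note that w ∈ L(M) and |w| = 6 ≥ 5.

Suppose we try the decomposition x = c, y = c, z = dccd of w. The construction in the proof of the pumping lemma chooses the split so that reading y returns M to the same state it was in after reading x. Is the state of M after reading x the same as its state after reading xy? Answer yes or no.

State sequence: A -c-> E -c-> E

After x (step 1): E. After xy (step 2): E.
They match, so y = c drives M around a cycle from E back to itself; pumping y any number of times keeps M in E before reading z, and xyⁱz ∈ L(M) for every i ≥ 0.

yes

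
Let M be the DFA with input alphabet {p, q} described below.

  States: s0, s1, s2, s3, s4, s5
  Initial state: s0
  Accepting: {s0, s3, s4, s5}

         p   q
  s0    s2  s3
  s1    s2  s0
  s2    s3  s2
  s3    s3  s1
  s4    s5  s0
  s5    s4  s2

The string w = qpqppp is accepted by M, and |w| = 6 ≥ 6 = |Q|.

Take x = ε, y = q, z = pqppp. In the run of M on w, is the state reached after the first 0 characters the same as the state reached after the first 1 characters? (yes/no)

no

State sequence: s0 -q-> s3

After x (step 0): s0. After xy (step 1): s3.
They differ (s0 ≠ s3), so y is not a cycle from the state after x; this split is not the one the pumping-lemma construction produces, and pumping y need not keep the string in L(M).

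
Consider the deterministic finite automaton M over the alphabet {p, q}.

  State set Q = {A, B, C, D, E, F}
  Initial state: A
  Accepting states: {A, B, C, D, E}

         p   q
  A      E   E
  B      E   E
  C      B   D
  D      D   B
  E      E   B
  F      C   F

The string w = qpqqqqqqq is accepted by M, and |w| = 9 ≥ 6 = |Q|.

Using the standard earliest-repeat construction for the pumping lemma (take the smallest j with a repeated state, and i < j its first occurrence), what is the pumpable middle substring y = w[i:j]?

State sequence: A -q-> E -p-> E -q-> B -q-> E -q-> B -q-> E -q-> B -q-> E -q-> B
First repeat at step 2: E was already visited.

So i = 1, j = 2, giving x = w[0:1] = q, y = w[1:2] = p, z = w[2:9] = qqqqqqq.
Check: |xy| = 2 ≤ 6 and |y| = 1 ≥ 1. Reading y takes M from E back to E, so every xyⁱz is accepted.
With |Q| = 6, pigeonhole forces a state repeat no later than step 6; the substring read between the first and second visits to that state can be pumped.

p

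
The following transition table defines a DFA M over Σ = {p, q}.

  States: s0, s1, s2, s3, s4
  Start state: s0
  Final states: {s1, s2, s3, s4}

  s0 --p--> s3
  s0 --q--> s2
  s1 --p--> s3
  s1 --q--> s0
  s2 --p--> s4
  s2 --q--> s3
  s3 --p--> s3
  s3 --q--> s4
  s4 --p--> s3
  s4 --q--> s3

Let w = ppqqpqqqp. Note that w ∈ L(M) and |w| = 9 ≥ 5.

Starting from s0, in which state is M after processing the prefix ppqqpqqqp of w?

s3

Run of M on the first 9 characters of w = p p q q p q q q p:
  step 0: s0  (start)
  step 1: s3  (read p: s0→s3)
  step 2: s3  (read p: s3→s3)
  step 3: s4  (read q: s3→s4)
  step 4: s3  (read q: s4→s3)
  step 5: s3  (read p: s3→s3)
  step 6: s4  (read q: s3→s4)
  step 7: s3  (read q: s4→s3)
  step 8: s4  (read q: s3→s4)
  step 9: s3  (read p: s4→s3)

After reading 9 characters, M is in state s3.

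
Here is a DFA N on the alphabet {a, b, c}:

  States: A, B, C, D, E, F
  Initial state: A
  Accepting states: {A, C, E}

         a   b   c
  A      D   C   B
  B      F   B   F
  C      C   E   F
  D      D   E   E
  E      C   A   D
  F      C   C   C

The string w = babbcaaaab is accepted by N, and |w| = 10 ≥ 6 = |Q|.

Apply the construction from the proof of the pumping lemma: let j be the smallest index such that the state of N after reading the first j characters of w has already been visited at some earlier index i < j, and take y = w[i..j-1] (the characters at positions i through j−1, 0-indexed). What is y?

a

Run of N on w = b a b b c a a a a b:
  step 0: A  (start)
  step 1: C  (read b: A→C)
  step 2: C  (read a: C→C)   ← first repeat (C seen earlier)
  step 3: E  (read b: C→E)
  step 4: A  (read b: E→A)
  step 5: B  (read c: A→B)
  step 6: F  (read a: B→F)
  step 7: C  (read a: F→C)
  step 8: C  (read a: C→C)
  step 9: C  (read a: C→C)
  step 10: E  (read b: C→E)

So i = 1, j = 2, giving x = w[0:1] = b, y = w[1:2] = a, z = w[2:10] = bbcaaaab.
Check: |xy| = 2 ≤ 6 and |y| = 1 ≥ 1. Reading y takes N from C back to C, so every xyⁱz is accepted.
Pumping length from the standard proof: p = 6 (the number of states). The repeated state found above gives |xy| = j ≤ 6 and |y| = j − i ≥ 1.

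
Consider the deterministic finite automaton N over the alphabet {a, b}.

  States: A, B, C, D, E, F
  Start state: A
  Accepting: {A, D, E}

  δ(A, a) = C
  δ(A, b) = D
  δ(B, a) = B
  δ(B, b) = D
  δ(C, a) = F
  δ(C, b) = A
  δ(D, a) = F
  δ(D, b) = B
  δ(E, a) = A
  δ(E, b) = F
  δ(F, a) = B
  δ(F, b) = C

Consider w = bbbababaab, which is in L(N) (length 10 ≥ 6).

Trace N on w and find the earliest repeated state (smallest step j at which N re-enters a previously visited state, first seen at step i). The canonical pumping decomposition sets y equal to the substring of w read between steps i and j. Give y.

bb

State sequence: A -b-> D -b-> B -b-> D -a-> F -b-> C -a-> F -b-> C -a-> F -a-> B -b-> D
First repeat at step 3: D was already visited.

So i = 1, j = 3, giving x = w[0:1] = b, y = w[1:3] = bb, z = w[3:10] = ababaab.
Check: |xy| = 3 ≤ 6 and |y| = 2 ≥ 1. Reading y takes N from D back to D, so every xyⁱz is accepted.
Pumping length from the standard proof: p = 6 (the number of states). The repeated state found above gives |xy| = j ≤ 6 and |y| = j − i ≥ 1.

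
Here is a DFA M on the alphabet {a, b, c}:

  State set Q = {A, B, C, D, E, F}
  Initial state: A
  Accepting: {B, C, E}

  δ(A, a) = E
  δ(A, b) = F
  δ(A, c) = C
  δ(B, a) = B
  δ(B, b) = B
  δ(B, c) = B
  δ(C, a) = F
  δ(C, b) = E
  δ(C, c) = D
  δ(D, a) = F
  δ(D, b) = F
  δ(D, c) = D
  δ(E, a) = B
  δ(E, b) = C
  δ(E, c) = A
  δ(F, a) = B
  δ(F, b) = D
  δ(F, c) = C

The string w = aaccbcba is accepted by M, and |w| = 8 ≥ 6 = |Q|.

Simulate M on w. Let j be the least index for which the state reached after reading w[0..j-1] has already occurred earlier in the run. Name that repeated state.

B

Run of M on w = a a c c b c b a:
  step 0: A  (start)
  step 1: E  (read a: A→E)
  step 2: B  (read a: E→B)
  step 3: B  (read c: B→B)   ← first repeat (B seen earlier)
  step 4: B  (read c: B→B)
  step 5: B  (read b: B→B)
  step 6: B  (read c: B→B)
  step 7: B  (read b: B→B)
  step 8: B  (read a: B→B)

The earliest repeat is at step j = 3: M is in B, which it already visited at step i = 2.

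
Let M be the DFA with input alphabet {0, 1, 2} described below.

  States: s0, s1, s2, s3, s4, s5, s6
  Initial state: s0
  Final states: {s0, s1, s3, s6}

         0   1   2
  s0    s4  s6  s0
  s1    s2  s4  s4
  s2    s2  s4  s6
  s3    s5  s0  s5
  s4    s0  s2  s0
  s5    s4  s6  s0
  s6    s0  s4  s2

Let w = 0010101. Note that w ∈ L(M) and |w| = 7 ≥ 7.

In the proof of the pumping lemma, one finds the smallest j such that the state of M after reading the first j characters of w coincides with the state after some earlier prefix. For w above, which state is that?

State sequence: s0 -0-> s4 -0-> s0 -1-> s6 -0-> s0 -1-> s6 -0-> s0 -1-> s6
First repeat at step 2: s0 was already visited.

The earliest repeat is at step j = 2: M is in s0, which it already visited at step i = 0.
Pumping length from the standard proof: p = 7 (the number of states). The repeated state found above gives |xy| = j ≤ 7 and |y| = j − i ≥ 1.

s0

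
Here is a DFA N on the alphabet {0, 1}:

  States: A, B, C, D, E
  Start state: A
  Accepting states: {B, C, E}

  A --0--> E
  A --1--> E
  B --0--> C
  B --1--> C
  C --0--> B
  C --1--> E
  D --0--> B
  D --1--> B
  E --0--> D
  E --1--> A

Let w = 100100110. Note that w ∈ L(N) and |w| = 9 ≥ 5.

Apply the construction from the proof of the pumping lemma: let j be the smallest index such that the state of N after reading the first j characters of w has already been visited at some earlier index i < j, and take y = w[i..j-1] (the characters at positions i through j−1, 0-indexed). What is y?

Run of N on w = 1 0 0 1 0 0 1 1 0:
  step 0: A  (start)
  step 1: E  (read 1: A→E)
  step 2: D  (read 0: E→D)
  step 3: B  (read 0: D→B)
  step 4: C  (read 1: B→C)
  step 5: B  (read 0: C→B)   ← first repeat (B seen earlier)
  step 6: C  (read 0: B→C)
  step 7: E  (read 1: C→E)
  step 8: A  (read 1: E→A)
  step 9: E  (read 0: A→E)

So i = 3, j = 5, giving x = w[0:3] = 100, y = w[3:5] = 10, z = w[5:9] = 0110.
Check: |xy| = 5 ≤ 5 and |y| = 2 ≥ 1. Reading y takes N from B back to B, so every xyⁱz is accepted.

10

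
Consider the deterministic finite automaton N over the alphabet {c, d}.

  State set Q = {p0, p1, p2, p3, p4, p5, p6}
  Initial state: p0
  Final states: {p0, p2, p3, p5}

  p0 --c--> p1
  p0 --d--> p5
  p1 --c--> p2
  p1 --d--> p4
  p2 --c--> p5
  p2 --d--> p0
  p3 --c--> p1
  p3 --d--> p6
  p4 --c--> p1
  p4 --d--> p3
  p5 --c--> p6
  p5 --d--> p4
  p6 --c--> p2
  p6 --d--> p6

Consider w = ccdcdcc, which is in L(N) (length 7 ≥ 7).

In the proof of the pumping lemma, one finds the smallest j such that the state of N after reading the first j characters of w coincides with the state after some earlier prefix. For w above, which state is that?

Run of N on w = c c d c d c c:
  step 0: p0  (start)
  step 1: p1  (read c: p0→p1)
  step 2: p2  (read c: p1→p2)
  step 3: p0  (read d: p2→p0)   ← first repeat (p0 seen earlier)
  step 4: p1  (read c: p0→p1)
  step 5: p4  (read d: p1→p4)
  step 6: p1  (read c: p4→p1)
  step 7: p2  (read c: p1→p2)

The earliest repeat is at step j = 3: N is in p0, which it already visited at step i = 0.
Pumping length from the standard proof: p = 7 (the number of states). The repeated state found above gives |xy| = j ≤ 7 and |y| = j − i ≥ 1.

p0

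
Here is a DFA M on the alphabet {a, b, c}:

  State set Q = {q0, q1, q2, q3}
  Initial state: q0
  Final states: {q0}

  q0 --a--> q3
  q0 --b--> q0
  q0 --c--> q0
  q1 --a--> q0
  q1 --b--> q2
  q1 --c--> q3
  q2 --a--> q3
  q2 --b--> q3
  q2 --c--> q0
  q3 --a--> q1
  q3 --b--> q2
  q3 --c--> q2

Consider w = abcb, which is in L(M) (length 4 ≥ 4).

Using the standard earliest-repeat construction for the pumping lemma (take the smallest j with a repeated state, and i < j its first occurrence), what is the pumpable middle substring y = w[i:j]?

abc

State sequence: q0 -a-> q3 -b-> q2 -c-> q0 -b-> q0
First repeat at step 3: q0 was already visited.

So i = 0, j = 3, giving x = w[0:0] = ε, y = w[0:3] = abc, z = w[3:4] = b.
Check: |xy| = 3 ≤ 4 and |y| = 3 ≥ 1. Reading y takes M from q0 back to q0, so every xyⁱz is accepted.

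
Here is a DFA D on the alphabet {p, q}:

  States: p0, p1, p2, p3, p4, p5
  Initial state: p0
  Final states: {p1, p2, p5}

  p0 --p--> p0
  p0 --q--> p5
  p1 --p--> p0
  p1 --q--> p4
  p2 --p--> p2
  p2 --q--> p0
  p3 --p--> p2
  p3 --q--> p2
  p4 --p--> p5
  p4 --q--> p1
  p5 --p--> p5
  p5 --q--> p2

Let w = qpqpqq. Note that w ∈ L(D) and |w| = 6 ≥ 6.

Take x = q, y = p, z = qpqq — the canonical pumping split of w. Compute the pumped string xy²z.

qppqpqq

xy^2z = q·p·p·qpqq = qppqpqq.
Reading y = p takes D from p5 back to p5, so after x·y·y the machine is still in p5, and z then leads to the accepting state p5. Hence qppqpqq ∈ L(D).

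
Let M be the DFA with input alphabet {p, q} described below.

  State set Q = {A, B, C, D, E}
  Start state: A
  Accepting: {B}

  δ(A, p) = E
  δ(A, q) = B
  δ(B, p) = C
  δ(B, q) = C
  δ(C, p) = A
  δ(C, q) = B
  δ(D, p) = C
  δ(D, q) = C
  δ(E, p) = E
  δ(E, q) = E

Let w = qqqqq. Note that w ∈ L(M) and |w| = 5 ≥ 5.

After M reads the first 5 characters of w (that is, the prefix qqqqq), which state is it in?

B

Run of M on the first 5 characters of w = q q q q q:
  step 0: A  (start)
  step 1: B  (read q: A→B)
  step 2: C  (read q: B→C)
  step 3: B  (read q: C→B)
  step 4: C  (read q: B→C)
  step 5: B  (read q: C→B)

After reading 5 characters, M is in state B.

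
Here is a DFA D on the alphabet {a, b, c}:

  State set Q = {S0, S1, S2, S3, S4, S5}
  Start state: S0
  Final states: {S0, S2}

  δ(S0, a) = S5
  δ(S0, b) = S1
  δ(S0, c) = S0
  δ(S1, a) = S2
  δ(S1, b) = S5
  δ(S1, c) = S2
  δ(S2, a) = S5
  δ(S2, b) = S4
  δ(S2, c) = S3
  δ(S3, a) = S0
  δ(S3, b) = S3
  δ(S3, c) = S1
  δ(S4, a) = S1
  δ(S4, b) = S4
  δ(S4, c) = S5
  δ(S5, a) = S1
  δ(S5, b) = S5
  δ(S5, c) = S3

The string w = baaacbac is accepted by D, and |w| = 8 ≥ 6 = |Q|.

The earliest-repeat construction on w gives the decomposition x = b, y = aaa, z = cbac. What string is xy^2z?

baaaaaacbac

xy^2z = b·aaa·aaa·cbac = baaaaaacbac.
Reading y = aaa takes D from S1 back to S1, so after x·y·y the machine is still in S1, and z then leads to the accepting state S2. Hence baaaaaacbac ∈ L(D).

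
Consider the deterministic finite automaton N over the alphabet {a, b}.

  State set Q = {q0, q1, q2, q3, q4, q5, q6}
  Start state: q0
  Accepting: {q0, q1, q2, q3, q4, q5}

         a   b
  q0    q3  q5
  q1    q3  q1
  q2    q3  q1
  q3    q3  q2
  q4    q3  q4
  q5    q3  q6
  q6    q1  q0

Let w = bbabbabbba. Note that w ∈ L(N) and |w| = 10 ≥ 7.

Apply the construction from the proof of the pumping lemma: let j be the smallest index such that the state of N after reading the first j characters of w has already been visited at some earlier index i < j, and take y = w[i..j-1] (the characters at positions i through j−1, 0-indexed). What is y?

b

State sequence: q0 -b-> q5 -b-> q6 -a-> q1 -b-> q1 -b-> q1 -a-> q3 -b-> q2 -b-> q1 -b-> q1 -a-> q3
First repeat at step 4: q1 was already visited.

So i = 3, j = 4, giving x = w[0:3] = bba, y = w[3:4] = b, z = w[4:10] = babbba.
Check: |xy| = 4 ≤ 7 and |y| = 1 ≥ 1. Reading y takes N from q1 back to q1, so every xyⁱz is accepted.
The DFA has 7 states, so the proof of the pumping lemma guarantees a repeated state among the first 7+1 visited; the segment between the two visits is the pumpable y.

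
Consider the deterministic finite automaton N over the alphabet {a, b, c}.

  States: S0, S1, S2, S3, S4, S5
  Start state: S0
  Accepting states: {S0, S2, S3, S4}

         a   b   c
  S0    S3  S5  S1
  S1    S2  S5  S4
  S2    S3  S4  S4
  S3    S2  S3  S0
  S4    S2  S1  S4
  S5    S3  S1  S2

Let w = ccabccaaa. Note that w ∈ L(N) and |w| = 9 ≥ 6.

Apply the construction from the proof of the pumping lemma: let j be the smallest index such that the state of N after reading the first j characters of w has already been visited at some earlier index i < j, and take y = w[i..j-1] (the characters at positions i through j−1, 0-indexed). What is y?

State sequence: S0 -c-> S1 -c-> S4 -a-> S2 -b-> S4 -c-> S4 -c-> S4 -a-> S2 -a-> S3 -a-> S2
First repeat at step 4: S4 was already visited.

So i = 2, j = 4, giving x = w[0:2] = cc, y = w[2:4] = ab, z = w[4:9] = ccaaa.
Check: |xy| = 4 ≤ 6 and |y| = 2 ≥ 1. Reading y takes N from S4 back to S4, so every xyⁱz is accepted.
With |Q| = 6, pigeonhole forces a state repeat no later than step 6; the substring read between the first and second visits to that state can be pumped.

ab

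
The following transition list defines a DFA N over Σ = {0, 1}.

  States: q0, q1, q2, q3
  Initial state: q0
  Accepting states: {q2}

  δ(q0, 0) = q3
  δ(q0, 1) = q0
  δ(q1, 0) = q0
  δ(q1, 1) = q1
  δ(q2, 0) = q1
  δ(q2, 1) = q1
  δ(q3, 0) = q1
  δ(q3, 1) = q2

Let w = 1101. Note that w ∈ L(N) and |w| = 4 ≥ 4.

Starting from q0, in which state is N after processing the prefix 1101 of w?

q2

Run of N on the first 4 characters of w = 1 1 0 1:
  step 0: q0  (start)
  step 1: q0  (read 1: q0→q0)
  step 2: q0  (read 1: q0→q0)
  step 3: q3  (read 0: q0→q3)
  step 4: q2  (read 1: q3→q2)

After reading 4 characters, N is in state q2.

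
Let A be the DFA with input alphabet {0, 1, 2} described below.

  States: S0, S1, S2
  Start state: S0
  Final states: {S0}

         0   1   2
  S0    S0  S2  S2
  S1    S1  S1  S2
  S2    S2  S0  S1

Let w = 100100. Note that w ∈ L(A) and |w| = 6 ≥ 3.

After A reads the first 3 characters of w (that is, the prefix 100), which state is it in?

S2

State sequence: S0 -1-> S2 -0-> S2 -0-> S2

After reading 3 characters, A is in state S2.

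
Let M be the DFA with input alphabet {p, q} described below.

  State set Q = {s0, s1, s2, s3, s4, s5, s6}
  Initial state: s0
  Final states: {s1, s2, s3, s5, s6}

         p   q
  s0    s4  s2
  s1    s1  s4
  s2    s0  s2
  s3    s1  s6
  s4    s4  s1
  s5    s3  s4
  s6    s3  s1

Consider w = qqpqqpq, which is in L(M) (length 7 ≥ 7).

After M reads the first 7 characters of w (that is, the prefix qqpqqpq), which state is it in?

s2

Run of M on the first 7 characters of w = q q p q q p q:
  step 0: s0  (start)
  step 1: s2  (read q: s0→s2)
  step 2: s2  (read q: s2→s2)
  step 3: s0  (read p: s2→s0)
  step 4: s2  (read q: s0→s2)
  step 5: s2  (read q: s2→s2)
  step 6: s0  (read p: s2→s0)
  step 7: s2  (read q: s0→s2)

After reading 7 characters, M is in state s2.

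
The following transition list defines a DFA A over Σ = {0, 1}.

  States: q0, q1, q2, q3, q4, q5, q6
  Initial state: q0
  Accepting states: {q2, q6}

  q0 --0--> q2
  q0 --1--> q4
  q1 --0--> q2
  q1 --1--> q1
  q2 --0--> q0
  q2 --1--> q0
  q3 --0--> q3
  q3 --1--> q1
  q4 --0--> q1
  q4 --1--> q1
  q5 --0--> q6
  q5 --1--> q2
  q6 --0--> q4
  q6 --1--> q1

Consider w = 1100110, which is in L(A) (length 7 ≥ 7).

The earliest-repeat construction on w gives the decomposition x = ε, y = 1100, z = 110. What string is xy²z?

xy^2z = ε·1100·1100·110 = 11001100110.
Reading y = 1100 takes A from q0 back to q0, so after x·y·y the machine is still in q0, and z then leads to the accepting state q2. Hence 11001100110 ∈ L(A).

11001100110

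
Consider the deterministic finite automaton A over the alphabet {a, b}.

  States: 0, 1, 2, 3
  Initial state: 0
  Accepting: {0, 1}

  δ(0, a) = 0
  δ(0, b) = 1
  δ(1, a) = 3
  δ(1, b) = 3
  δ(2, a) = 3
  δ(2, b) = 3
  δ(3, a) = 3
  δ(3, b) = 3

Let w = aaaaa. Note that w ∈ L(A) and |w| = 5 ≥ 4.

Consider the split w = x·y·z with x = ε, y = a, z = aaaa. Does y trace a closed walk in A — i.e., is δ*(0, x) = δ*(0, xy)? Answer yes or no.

yes

State sequence: 0 -a-> 0

After x (step 0): 0. After xy (step 1): 0.
They match, so y = a drives A around a cycle from 0 back to itself; pumping y any number of times keeps A in 0 before reading z, and xyⁱz ∈ L(A) for every i ≥ 0.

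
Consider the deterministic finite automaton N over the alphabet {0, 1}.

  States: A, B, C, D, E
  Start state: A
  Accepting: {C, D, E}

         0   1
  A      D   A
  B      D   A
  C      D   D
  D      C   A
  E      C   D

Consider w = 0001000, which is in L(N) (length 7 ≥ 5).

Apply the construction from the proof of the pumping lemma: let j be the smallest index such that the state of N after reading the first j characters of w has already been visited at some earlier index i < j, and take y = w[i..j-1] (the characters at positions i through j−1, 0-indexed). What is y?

Run of N on w = 0 0 0 1 0 0 0:
  step 0: A  (start)
  step 1: D  (read 0: A→D)
  step 2: C  (read 0: D→C)
  step 3: D  (read 0: C→D)   ← first repeat (D seen earlier)
  step 4: A  (read 1: D→A)
  step 5: D  (read 0: A→D)
  step 6: C  (read 0: D→C)
  step 7: D  (read 0: C→D)

So i = 1, j = 3, giving x = w[0:1] = 0, y = w[1:3] = 00, z = w[3:7] = 1000.
Check: |xy| = 3 ≤ 5 and |y| = 2 ≥ 1. Reading y takes N from D back to D, so every xyⁱz is accepted.

00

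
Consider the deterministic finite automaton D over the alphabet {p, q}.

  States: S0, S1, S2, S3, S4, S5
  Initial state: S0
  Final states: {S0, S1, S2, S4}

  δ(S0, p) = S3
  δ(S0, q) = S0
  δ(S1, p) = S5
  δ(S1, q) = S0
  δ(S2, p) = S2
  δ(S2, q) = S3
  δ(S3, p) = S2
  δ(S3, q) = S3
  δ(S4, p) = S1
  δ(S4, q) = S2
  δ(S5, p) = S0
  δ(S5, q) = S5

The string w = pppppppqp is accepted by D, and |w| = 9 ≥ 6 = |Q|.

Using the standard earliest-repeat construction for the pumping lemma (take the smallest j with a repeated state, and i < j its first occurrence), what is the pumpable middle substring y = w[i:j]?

Run of D on w = p p p p p p p q p:
  step 0: S0  (start)
  step 1: S3  (read p: S0→S3)
  step 2: S2  (read p: S3→S2)
  step 3: S2  (read p: S2→S2)   ← first repeat (S2 seen earlier)
  step 4: S2  (read p: S2→S2)
  step 5: S2  (read p: S2→S2)
  step 6: S2  (read p: S2→S2)
  step 7: S2  (read p: S2→S2)
  step 8: S3  (read q: S2→S3)
  step 9: S2  (read p: S3→S2)

So i = 2, j = 3, giving x = w[0:2] = pp, y = w[2:3] = p, z = w[3:9] = ppppqp.
Check: |xy| = 3 ≤ 6 and |y| = 1 ≥ 1. Reading y takes D from S2 back to S2, so every xyⁱz is accepted.

p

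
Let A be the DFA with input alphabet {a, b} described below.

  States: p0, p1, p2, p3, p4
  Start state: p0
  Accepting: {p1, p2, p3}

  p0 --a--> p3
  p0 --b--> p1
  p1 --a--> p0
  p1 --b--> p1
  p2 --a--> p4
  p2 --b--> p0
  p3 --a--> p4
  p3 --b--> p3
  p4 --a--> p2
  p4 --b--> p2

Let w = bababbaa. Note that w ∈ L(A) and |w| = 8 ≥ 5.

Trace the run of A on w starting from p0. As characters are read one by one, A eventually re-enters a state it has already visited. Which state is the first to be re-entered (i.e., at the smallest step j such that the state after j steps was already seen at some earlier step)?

State sequence: p0 -b-> p1 -a-> p0 -b-> p1 -a-> p0 -b-> p1 -b-> p1 -a-> p0 -a-> p3
First repeat at step 2: p0 was already visited.

The earliest repeat is at step j = 2: A is in p0, which it already visited at step i = 0.
With |Q| = 5, pigeonhole forces a state repeat no later than step 5; the substring read between the first and second visits to that state can be pumped.

p0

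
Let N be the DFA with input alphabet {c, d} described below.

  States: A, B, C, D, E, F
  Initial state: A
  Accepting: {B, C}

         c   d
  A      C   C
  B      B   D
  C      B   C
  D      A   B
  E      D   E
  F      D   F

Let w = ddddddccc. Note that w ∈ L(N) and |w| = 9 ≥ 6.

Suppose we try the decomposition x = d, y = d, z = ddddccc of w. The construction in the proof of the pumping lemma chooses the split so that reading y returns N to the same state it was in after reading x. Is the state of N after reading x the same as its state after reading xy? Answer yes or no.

State sequence: A -d-> C -d-> C

After x (step 1): C. After xy (step 2): C.
They match, so y = d drives N around a cycle from C back to itself; pumping y any number of times keeps N in C before reading z, and xyⁱz ∈ L(N) for every i ≥ 0.

yes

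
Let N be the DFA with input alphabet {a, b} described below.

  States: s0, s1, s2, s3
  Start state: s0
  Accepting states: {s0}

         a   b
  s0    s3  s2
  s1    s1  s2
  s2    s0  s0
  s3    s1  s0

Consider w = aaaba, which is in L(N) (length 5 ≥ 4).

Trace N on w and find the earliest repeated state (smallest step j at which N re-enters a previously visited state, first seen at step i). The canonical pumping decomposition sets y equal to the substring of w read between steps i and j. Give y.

a

Run of N on w = a a a b a:
  step 0: s0  (start)
  step 1: s3  (read a: s0→s3)
  step 2: s1  (read a: s3→s1)
  step 3: s1  (read a: s1→s1)   ← first repeat (s1 seen earlier)
  step 4: s2  (read b: s1→s2)
  step 5: s0  (read a: s2→s0)

So i = 2, j = 3, giving x = w[0:2] = aa, y = w[2:3] = a, z = w[3:5] = ba.
Check: |xy| = 3 ≤ 4 and |y| = 1 ≥ 1. Reading y takes N from s1 back to s1, so every xyⁱz is accepted.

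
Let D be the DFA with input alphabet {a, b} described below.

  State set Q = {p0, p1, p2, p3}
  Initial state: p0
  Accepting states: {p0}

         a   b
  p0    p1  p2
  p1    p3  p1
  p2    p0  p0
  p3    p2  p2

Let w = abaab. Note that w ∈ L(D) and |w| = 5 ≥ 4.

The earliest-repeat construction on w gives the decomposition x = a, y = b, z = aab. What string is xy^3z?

abbbaab

xy^3z = a·b·b·b·aab = abbbaab.
Reading y = b takes D from p1 back to p1, so after x·y·y·y the machine is still in p1, and z then leads to the accepting state p0. Hence abbbaab ∈ L(D).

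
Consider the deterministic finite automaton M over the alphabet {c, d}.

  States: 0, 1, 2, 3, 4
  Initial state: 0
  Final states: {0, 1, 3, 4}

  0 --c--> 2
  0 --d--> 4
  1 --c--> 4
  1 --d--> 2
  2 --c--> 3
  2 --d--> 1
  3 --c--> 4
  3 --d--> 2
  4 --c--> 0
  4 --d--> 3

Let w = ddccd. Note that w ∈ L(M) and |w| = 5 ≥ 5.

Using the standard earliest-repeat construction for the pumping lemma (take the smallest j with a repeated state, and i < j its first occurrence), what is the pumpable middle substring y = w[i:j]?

dc

Run of M on w = d d c c d:
  step 0: 0  (start)
  step 1: 4  (read d: 0→4)
  step 2: 3  (read d: 4→3)
  step 3: 4  (read c: 3→4)   ← first repeat (4 seen earlier)
  step 4: 0  (read c: 4→0)
  step 5: 4  (read d: 0→4)

So i = 1, j = 3, giving x = w[0:1] = d, y = w[1:3] = dc, z = w[3:5] = cd.
Check: |xy| = 3 ≤ 5 and |y| = 2 ≥ 1. Reading y takes M from 4 back to 4, so every xyⁱz is accepted.
With |Q| = 5, pigeonhole forces a state repeat no later than step 5; the substring read between the first and second visits to that state can be pumped.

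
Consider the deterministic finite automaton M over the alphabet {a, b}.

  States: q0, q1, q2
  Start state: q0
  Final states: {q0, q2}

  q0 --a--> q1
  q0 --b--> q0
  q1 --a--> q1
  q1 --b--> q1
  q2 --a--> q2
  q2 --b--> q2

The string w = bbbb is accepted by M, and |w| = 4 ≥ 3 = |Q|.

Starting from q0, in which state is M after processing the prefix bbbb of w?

State sequence: q0 -b-> q0 -b-> q0 -b-> q0 -b-> q0

After reading 4 characters, M is in state q0.
(This kind of state-tracing is the core of the pumping-lemma construction: with 3 states, pigeonhole forces a repeat within the first 3 steps.)

q0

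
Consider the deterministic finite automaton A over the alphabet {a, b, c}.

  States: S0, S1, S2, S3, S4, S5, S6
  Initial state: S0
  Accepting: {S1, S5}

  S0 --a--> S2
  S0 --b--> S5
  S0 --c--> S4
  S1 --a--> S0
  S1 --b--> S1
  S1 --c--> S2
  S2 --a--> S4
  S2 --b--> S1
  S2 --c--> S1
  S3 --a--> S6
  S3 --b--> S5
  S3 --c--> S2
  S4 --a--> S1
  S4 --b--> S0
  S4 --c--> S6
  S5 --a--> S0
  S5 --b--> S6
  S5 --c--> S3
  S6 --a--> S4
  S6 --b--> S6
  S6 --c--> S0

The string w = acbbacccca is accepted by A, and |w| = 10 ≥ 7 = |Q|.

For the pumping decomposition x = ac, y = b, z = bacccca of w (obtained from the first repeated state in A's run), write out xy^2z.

xy^2z = ac·b·b·bacccca = acbbbacccca.
Reading y = b takes A from S1 back to S1, so after x·y·y the machine is still in S1, and z then leads to the accepting state S1. Hence acbbbacccca ∈ L(A).

acbbbacccca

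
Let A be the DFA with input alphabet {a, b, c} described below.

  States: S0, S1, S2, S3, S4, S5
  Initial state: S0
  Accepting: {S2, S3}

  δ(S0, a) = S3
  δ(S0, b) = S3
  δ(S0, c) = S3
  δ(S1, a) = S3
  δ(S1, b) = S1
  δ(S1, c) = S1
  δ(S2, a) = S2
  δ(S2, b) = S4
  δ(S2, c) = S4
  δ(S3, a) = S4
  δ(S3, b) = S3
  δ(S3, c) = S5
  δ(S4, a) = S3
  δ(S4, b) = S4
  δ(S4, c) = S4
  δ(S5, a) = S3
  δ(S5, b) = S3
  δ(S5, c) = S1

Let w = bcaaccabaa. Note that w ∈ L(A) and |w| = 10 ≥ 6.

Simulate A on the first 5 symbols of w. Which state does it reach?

State sequence: S0 -b-> S3 -c-> S5 -a-> S3 -a-> S4 -c-> S4

After reading 5 characters, A is in state S4.
(This kind of state-tracing is the core of the pumping-lemma construction: with 6 states, pigeonhole forces a repeat within the first 6 steps.)

S4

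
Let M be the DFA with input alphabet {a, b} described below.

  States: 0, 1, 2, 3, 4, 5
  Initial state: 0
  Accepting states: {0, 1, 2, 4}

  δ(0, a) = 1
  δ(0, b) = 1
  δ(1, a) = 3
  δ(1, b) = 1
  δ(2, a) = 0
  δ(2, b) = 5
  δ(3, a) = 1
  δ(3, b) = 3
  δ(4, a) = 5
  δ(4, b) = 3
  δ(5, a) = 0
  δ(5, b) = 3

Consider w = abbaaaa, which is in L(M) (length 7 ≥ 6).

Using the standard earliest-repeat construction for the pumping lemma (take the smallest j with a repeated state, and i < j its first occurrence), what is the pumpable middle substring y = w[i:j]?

Run of M on w = a b b a a a a:
  step 0: 0  (start)
  step 1: 1  (read a: 0→1)
  step 2: 1  (read b: 1→1)   ← first repeat (1 seen earlier)
  step 3: 1  (read b: 1→1)
  step 4: 3  (read a: 1→3)
  step 5: 1  (read a: 3→1)
  step 6: 3  (read a: 1→3)
  step 7: 1  (read a: 3→1)

So i = 1, j = 2, giving x = w[0:1] = a, y = w[1:2] = b, z = w[2:7] = baaaa.
Check: |xy| = 2 ≤ 6 and |y| = 1 ≥ 1. Reading y takes M from 1 back to 1, so every xyⁱz is accepted.

b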